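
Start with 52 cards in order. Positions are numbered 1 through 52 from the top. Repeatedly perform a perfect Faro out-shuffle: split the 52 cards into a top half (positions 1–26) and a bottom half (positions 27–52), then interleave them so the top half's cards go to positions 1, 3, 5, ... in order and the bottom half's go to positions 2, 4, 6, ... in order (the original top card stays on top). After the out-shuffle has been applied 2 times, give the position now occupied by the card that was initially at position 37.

Track the card's position through each out-shuffle:
37 → 22 → 43

43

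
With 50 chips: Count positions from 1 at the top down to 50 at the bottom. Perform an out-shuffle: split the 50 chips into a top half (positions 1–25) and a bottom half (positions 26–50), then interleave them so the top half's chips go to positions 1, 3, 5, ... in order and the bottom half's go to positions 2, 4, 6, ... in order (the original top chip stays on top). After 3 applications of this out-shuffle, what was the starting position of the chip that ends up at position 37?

30

Work backwards from position 37, undoing one out-shuffle at a time:
37 ← 19 ← 10 ← 30
So the chip now at position 37 started at position 30.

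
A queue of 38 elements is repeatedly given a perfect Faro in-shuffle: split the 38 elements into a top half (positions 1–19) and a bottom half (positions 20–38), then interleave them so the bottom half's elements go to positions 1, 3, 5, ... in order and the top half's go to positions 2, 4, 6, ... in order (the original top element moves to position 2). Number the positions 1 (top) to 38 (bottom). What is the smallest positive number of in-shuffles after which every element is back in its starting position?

12

The in-shuffle permutes the 38 positions with cycle lengths [2, 12, 12, 12].
Every element is home exactly when every cycle has completed a whole number of laps, i.e. after lcm(2, 12) = 12 in-shuffles.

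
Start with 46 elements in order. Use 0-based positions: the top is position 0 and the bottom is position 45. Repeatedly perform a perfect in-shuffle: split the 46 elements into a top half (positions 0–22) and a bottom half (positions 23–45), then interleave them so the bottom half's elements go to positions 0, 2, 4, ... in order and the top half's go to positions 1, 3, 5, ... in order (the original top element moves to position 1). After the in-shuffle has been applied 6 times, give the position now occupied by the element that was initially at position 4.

37

Track the element's position through each in-shuffle:
4 → 9 → 19 → 39 → 32 → 18 → 37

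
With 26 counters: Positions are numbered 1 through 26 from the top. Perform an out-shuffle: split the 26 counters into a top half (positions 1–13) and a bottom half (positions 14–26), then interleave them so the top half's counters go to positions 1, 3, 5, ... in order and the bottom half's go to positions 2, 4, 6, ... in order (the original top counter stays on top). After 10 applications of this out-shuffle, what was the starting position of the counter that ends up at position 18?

9

Work backwards from position 18, undoing one out-shuffle at a time:
18 ← 22 ← 24 ← 25 ← 13 ← 7 ← 4 ← 15 ← 8 ← 17 ← 9
So the counter now at position 18 started at position 9.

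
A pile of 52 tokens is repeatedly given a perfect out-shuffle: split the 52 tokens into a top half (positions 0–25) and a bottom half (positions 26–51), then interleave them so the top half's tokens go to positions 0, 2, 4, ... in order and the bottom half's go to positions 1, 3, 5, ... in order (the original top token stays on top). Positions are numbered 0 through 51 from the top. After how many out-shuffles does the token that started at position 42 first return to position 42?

8

Follow position 42 under repeated out-shuffles:
42 → 33 → 15 → 30 → 9 → 18 → 36 → 21 → 42
It first returns after 8 out-shuffles.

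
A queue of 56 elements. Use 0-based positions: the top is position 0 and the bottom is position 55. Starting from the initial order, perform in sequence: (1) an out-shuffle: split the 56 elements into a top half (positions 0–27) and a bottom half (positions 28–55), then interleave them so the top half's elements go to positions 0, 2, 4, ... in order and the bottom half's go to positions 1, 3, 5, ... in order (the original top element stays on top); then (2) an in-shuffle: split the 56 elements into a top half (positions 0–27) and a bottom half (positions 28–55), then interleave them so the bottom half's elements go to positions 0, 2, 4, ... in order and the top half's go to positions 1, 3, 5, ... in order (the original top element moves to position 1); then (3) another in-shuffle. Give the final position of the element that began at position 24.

24

Track the element from position 24 forward through each operation:
  after op 1 (out-shuffle): 24 → 48
  after op 2 (in-shuffle): 48 → 40
  after op 3 (in-shuffle): 40 → 24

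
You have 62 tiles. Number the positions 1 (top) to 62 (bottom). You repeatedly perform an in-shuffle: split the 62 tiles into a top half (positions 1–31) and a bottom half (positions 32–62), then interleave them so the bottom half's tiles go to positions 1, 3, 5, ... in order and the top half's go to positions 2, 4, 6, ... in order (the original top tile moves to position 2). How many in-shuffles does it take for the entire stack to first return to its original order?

The in-shuffle permutes the 62 positions with cycle lengths [2, 3, 3, 6, 6, 6, 6, 6, 6, 6, 6, 6].
Every tile is home exactly when every cycle has completed a whole number of laps, i.e. after lcm(2, 3, 6) = 6 in-shuffles.

6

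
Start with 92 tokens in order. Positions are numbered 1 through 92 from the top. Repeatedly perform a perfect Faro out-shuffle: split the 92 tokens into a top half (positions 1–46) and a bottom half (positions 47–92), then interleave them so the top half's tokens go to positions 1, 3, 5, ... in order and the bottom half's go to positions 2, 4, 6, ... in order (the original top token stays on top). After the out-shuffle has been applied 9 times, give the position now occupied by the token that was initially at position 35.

Track the token's position through each out-shuffle:
35 → 69 → 46 → 91 → 90 → 88 → 84 → 76 → 60 → 28

28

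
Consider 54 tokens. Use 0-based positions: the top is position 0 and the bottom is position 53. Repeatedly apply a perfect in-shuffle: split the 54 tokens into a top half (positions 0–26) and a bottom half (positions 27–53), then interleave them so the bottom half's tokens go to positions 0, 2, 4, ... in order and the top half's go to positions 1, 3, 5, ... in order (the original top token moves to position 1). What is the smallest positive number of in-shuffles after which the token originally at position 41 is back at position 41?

20

Follow position 41 under repeated in-shuffles:
41 → 28 → 2 → 5 → 11 → 23 → 47 → 40 → 26 → 53 → 52 → 50 → 46 → 38 → 22 → 45 → 36 → 18 → 37 → 20 → 41
It first returns after 20 in-shuffles.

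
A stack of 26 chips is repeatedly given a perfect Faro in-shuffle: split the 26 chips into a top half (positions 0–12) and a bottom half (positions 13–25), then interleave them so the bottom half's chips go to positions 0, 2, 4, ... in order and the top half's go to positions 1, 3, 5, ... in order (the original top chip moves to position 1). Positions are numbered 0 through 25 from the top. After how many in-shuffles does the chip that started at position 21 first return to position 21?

18

Follow position 21 under repeated in-shuffles:
21 → 16 → 6 → 13 → 0 → 1 → 3 → 7 → 15 → 4 → 9 → 19 → 12 → 25 → 24 → 22 → 18 → 10 → 21
It first returns after 18 in-shuffles.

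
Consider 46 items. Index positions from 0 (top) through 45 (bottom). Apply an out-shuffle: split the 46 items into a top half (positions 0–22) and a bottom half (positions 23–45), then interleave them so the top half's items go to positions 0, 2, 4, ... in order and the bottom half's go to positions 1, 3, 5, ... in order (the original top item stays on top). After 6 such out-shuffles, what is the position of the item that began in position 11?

Track the item's position through each out-shuffle:
11 → 22 → 44 → 43 → 41 → 37 → 29

29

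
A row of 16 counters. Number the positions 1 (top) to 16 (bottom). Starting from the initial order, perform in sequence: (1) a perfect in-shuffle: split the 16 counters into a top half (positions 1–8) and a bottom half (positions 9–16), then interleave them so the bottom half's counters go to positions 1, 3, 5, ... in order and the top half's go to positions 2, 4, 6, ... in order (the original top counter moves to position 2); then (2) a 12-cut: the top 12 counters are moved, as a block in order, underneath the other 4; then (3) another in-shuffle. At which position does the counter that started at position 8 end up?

8

Track the counter from position 8 forward through each operation:
  after op 1 (in-shuffle): 8 → 16
  after op 2 (cut 12): 16 → 4
  after op 3 (in-shuffle): 4 → 8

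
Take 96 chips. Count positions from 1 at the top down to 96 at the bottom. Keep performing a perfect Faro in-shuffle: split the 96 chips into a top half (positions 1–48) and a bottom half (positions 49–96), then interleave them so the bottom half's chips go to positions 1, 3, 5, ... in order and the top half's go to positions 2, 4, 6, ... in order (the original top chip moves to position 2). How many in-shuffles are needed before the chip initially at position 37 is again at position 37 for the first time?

Follow position 37 under repeated in-shuffles:
37 → 74 → 51 → 5 → 10 → 20 → 40 → 80 → ... → 37 (length 48)
It first returns after 48 in-shuffles.

48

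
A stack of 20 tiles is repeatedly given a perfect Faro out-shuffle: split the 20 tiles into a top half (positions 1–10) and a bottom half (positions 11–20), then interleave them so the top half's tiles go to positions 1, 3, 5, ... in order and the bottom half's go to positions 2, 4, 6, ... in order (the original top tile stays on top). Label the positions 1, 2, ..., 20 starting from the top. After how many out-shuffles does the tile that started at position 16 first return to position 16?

18

Follow position 16 under repeated out-shuffles:
16 → 12 → 4 → 7 → 13 → 6 → 11 → 2 → 3 → 5 → 9 → 17 → 14 → 8 → 15 → 10 → 19 → 18 → 16
It first returns after 18 out-shuffles.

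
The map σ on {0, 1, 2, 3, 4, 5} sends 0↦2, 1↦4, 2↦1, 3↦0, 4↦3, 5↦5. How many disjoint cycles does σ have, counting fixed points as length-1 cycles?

2

Cycle decomposition: (0 2 1 4 3) (5).
2 cycles.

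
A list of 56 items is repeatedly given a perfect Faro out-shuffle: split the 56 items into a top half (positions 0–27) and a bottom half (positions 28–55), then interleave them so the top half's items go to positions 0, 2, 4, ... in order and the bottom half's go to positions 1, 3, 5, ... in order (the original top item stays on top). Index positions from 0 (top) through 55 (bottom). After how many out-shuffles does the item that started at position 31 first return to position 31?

Follow position 31 under repeated out-shuffles:
31 → 7 → 14 → 28 → 1 → 2 → 4 → 8 → 16 → 32 → 9 → 18 → 36 → 17 → 34 → 13 → 26 → 52 → 49 → 43 → 31
It first returns after 20 out-shuffles.

20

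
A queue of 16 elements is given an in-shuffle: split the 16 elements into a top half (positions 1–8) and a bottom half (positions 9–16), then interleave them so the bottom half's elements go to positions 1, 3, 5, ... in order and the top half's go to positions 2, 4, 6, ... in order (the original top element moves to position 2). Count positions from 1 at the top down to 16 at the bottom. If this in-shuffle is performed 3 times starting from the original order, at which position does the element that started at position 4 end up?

15

Track the element's position through each in-shuffle:
4 → 8 → 16 → 15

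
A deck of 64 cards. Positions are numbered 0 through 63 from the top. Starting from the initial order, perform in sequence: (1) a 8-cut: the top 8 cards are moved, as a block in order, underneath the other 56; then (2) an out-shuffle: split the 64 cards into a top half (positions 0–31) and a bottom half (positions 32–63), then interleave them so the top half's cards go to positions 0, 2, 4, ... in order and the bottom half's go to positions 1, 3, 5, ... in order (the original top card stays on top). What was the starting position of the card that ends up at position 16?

Undo the operations in reverse order, starting from position 16:
  undo op 2 (out-shuffle, from top half): 16 ← 8
  undo op 1 (cut 8): 8 ← 16
So the card at position 16 came from original position 16.

16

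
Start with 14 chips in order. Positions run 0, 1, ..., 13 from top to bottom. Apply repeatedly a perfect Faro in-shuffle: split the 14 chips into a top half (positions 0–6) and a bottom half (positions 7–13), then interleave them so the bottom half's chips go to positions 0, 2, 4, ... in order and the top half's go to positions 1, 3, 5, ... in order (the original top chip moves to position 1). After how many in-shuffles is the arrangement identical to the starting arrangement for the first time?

The in-shuffle permutes the 14 positions with cycle lengths [2, 4, 4, 4].
Every chip is home exactly when every cycle has completed a whole number of laps, i.e. after lcm(2, 4) = 4 in-shuffles.

4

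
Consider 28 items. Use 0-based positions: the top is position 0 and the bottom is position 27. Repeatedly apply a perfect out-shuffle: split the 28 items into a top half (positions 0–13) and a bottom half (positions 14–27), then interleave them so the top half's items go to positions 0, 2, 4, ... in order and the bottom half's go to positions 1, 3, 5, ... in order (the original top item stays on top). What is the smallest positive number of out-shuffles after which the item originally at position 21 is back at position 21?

Follow position 21 under repeated out-shuffles:
21 → 15 → 3 → 6 → 12 → 24 → 21
It first returns after 6 out-shuffles.

6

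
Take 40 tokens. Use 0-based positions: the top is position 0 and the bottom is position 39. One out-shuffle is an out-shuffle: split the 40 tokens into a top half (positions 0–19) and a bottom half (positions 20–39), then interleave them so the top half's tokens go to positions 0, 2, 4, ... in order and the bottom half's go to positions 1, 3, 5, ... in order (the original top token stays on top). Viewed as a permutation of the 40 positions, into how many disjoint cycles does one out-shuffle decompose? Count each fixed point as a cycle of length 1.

Trace each unvisited position around until it returns:
(0) (1 2 4 8 16 32 ... len 12) (3 6 12 24 9 18 ... len 12) (7 14 28 17 34 29 ... len 12) (13 26) (39)
6 cycles in total.

6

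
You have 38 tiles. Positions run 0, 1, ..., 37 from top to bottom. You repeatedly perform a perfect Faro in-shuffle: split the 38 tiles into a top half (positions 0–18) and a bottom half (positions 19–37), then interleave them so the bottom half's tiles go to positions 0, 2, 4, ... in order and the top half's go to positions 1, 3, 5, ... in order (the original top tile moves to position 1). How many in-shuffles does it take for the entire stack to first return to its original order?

12

The in-shuffle permutes the 38 positions with cycle lengths [2, 12, 12, 12].
Every tile is home exactly when every cycle has completed a whole number of laps, i.e. after lcm(2, 12) = 12 in-shuffles.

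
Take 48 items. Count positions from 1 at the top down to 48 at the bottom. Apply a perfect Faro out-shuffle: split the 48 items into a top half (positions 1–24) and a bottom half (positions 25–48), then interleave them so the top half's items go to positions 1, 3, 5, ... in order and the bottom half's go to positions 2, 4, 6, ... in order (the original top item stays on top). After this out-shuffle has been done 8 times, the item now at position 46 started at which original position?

30

Work backwards from position 46, undoing one out-shuffle at a time:
46 ← 47 ← 24 ← 36 ← 42 ← 45 ← 23 ← 12 ← 30
So the item now at position 46 started at position 30.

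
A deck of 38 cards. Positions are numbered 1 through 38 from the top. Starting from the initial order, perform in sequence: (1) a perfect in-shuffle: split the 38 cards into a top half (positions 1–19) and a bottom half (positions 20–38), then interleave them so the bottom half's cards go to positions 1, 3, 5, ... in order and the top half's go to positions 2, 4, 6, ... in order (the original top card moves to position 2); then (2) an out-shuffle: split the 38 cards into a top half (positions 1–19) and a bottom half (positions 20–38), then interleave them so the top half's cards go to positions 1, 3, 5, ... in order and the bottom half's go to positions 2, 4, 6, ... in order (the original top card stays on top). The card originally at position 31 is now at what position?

Track the card from position 31 forward through each operation:
  after op 1 (in-shuffle): 31 → 23
  after op 2 (out-shuffle): 23 → 8

8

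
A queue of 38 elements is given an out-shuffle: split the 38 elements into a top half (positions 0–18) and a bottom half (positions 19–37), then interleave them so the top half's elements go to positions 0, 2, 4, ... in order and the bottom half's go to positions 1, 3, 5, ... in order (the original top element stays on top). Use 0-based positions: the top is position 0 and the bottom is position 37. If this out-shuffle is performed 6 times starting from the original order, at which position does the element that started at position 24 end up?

Track the element's position through each out-shuffle:
24 → 11 → 22 → 7 → 14 → 28 → 19

19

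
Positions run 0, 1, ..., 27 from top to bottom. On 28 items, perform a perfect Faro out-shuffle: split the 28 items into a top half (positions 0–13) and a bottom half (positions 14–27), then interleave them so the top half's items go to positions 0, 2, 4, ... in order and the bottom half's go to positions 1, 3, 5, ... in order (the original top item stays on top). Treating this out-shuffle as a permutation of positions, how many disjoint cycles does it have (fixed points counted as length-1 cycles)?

Trace each unvisited position around until it returns:
(0) (1 2 4 8 16 5 ... len 18) (3 6 12 24 21 15) (9 18) (27)
5 cycles in total.

5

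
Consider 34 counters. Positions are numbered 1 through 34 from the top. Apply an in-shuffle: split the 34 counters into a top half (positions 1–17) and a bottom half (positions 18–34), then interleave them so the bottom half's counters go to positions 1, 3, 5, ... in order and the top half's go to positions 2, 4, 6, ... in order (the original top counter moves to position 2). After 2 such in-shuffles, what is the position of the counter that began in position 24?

Track the counter's position through each in-shuffle:
24 → 13 → 26

26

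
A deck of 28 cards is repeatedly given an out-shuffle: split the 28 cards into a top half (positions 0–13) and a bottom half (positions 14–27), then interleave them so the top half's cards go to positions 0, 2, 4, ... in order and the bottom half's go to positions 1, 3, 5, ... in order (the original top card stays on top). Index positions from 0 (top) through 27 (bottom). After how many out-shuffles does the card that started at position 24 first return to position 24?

Follow position 24 under repeated out-shuffles:
24 → 21 → 15 → 3 → 6 → 12 → 24
It first returns after 6 out-shuffles.

6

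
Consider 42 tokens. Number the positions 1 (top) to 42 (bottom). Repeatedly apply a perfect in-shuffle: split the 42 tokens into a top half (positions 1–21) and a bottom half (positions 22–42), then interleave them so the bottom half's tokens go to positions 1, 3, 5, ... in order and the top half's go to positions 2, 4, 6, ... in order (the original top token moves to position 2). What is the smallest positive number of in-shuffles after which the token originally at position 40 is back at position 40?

14

Follow position 40 under repeated in-shuffles:
40 → 37 → 31 → 19 → 38 → 33 → 23 → 3 → 6 → 12 → 24 → 5 → 10 → 20 → 40
It first returns after 14 in-shuffles.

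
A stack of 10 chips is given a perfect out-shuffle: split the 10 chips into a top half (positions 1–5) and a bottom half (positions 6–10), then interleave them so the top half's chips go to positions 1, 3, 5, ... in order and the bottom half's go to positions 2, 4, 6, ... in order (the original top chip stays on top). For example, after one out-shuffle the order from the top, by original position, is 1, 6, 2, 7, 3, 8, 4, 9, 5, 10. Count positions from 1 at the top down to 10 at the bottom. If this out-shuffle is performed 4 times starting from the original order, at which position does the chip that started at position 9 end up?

Track the chip's position through each out-shuffle:
9 → 8 → 6 → 2 → 3

3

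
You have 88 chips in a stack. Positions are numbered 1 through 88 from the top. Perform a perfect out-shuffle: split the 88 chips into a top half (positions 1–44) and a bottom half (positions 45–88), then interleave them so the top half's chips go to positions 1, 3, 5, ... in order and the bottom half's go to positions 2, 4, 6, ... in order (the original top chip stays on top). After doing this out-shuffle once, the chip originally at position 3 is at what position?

5

Track the chip's position through each out-shuffle:
3 → 5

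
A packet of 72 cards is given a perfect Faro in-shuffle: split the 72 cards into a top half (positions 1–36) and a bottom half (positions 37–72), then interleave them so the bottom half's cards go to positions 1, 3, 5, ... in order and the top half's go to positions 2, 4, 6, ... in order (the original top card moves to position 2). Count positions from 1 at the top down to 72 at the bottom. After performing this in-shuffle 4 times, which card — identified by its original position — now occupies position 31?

Work backwards from position 31, undoing one in-shuffle at a time:
31 ← 52 ← 26 ← 13 ← 43
So the card now at position 31 started at position 43.

43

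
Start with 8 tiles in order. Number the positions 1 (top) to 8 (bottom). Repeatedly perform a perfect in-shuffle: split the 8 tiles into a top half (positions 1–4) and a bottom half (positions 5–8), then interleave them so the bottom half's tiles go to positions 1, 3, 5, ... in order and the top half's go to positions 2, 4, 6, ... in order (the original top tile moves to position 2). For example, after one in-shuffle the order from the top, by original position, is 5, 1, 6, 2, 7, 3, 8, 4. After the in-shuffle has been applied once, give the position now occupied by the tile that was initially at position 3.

6

Track the tile's position through each in-shuffle:
3 → 6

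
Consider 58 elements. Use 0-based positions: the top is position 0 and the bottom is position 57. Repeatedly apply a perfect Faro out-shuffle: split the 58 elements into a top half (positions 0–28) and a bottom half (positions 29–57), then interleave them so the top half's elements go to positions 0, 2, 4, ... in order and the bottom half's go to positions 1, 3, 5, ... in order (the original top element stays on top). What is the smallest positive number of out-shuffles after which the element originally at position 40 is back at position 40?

Follow position 40 under repeated out-shuffles:
40 → 23 → 46 → 35 → 13 → 26 → 52 → 47 → 37 → 17 → 34 → 11 → 22 → 44 → 31 → 5 → 10 → 20 → 40
It first returns after 18 out-shuffles.

18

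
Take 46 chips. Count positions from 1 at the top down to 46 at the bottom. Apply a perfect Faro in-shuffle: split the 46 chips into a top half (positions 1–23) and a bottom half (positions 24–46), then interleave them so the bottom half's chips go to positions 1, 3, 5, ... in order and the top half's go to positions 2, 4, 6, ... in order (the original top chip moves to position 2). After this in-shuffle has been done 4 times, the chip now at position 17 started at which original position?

Work backwards from position 17, undoing one in-shuffle at a time:
17 ← 32 ← 16 ← 8 ← 4
So the chip now at position 17 started at position 4.

4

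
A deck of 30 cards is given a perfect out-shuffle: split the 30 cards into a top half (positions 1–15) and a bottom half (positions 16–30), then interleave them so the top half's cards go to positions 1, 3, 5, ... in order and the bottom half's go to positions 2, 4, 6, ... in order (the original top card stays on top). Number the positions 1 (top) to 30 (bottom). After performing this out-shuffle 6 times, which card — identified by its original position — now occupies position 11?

22

Work backwards from position 11, undoing one out-shuffle at a time:
11 ← 6 ← 18 ← 24 ← 27 ← 14 ← 22
So the card now at position 11 started at position 22.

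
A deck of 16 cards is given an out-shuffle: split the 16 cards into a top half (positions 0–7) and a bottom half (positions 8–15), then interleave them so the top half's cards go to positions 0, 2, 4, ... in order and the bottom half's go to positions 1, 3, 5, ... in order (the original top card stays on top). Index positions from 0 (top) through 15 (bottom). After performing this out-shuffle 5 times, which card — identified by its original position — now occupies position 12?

Work backwards from position 12, undoing one out-shuffle at a time:
12 ← 6 ← 3 ← 9 ← 12 ← 6
So the card now at position 12 started at position 6.

6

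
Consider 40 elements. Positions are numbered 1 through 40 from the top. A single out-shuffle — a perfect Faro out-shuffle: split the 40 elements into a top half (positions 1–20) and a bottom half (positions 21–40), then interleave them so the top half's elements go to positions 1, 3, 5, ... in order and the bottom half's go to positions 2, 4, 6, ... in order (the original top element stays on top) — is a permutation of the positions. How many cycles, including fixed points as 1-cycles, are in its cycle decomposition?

Trace each unvisited position around until it returns:
(1) (2 3 5 9 17 33 ... len 12) (4 7 13 25 10 19 ... len 12) (8 15 29 18 35 30 ... len 12) (14 27) (40)
6 cycles in total.

6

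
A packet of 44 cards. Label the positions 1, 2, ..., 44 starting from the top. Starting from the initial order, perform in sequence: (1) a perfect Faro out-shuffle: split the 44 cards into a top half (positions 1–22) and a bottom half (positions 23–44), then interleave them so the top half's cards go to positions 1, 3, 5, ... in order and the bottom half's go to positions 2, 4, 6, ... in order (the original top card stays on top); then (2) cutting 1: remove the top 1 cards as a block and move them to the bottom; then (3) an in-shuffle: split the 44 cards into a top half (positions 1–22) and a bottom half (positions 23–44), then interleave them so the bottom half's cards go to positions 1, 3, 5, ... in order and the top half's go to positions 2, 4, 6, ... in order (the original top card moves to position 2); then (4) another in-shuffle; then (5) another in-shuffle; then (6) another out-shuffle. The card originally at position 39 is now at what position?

Track the card from position 39 forward through each operation:
  after op 1 (out-shuffle): 39 → 34
  after op 2 (cut 1): 34 → 33
  after op 3 (in-shuffle): 33 → 21
  after op 4 (in-shuffle): 21 → 42
  after op 5 (in-shuffle): 42 → 39
  after op 6 (out-shuffle): 39 → 34

34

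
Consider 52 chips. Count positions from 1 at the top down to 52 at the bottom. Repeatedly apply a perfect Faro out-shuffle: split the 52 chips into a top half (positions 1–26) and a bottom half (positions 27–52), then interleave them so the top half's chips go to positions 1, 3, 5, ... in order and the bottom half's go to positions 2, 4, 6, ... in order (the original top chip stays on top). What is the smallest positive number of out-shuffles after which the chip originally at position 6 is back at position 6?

Follow position 6 under repeated out-shuffles:
6 → 11 → 21 → 41 → 30 → 8 → 15 → 29 → 6
It first returns after 8 out-shuffles.

8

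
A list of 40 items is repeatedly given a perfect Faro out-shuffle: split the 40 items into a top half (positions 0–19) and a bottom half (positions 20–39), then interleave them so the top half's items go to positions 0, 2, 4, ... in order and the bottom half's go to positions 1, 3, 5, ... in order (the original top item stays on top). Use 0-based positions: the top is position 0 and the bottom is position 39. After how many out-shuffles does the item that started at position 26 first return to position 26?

Follow position 26 under repeated out-shuffles:
26 → 13 → 26
It first returns after 2 out-shuffles.

2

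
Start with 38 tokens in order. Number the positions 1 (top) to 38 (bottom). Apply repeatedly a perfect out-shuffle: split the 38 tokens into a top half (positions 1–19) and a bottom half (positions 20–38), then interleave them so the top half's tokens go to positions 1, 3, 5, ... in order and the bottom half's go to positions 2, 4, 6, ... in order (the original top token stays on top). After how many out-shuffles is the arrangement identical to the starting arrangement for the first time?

The out-shuffle permutes the 38 positions with cycle lengths [1, 1, 36].
Every token is home exactly when every cycle has completed a whole number of laps, i.e. after lcm(1, 36) = 36 out-shuffles.

36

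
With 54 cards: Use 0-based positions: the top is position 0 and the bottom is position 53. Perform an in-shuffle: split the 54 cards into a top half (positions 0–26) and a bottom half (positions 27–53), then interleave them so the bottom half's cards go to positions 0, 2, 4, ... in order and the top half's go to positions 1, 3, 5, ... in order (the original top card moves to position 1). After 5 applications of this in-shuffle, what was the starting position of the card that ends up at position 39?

14

Work backwards from position 39, undoing one in-shuffle at a time:
39 ← 19 ← 9 ← 4 ← 29 ← 14
So the card now at position 39 started at position 14.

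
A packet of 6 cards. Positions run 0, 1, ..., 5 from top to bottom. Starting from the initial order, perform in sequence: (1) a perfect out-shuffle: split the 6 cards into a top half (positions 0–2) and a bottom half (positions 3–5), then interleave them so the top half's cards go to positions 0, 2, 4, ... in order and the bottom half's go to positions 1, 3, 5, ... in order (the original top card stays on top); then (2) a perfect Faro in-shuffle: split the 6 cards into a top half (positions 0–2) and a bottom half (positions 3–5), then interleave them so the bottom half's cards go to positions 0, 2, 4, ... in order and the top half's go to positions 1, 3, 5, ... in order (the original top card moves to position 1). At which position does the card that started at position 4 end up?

Track the card from position 4 forward through each operation:
  after op 1 (out-shuffle): 4 → 3
  after op 2 (in-shuffle): 3 → 0

0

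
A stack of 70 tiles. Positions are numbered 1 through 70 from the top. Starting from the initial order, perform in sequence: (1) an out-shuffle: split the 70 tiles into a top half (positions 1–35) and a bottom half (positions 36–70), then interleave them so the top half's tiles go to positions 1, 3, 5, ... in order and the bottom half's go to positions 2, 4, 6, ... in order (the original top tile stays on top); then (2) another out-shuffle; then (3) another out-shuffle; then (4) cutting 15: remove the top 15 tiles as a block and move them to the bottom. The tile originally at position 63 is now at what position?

69

Track the tile from position 63 forward through each operation:
  after op 1 (out-shuffle): 63 → 56
  after op 2 (out-shuffle): 56 → 42
  after op 3 (out-shuffle): 42 → 14
  after op 4 (cut 15): 14 → 69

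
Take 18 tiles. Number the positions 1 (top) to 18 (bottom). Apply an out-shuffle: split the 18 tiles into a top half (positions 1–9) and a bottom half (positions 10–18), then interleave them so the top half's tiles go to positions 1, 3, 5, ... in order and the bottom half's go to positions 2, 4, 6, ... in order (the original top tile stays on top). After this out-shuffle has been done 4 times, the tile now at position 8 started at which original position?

Work backwards from position 8, undoing one out-shuffle at a time:
8 ← 13 ← 7 ← 4 ← 11
So the tile now at position 8 started at position 11.

11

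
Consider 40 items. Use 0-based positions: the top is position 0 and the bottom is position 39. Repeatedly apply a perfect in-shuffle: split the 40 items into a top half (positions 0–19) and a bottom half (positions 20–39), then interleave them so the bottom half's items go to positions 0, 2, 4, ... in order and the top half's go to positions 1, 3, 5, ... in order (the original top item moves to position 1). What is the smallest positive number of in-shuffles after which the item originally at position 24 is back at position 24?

20

Follow position 24 under repeated in-shuffles:
24 → 8 → 17 → 35 → 30 → 20 → 0 → 1 → 3 → 7 → 15 → 31 → 22 → 4 → 9 → 19 → 39 → 38 → 36 → 32 → 24
It first returns after 20 in-shuffles.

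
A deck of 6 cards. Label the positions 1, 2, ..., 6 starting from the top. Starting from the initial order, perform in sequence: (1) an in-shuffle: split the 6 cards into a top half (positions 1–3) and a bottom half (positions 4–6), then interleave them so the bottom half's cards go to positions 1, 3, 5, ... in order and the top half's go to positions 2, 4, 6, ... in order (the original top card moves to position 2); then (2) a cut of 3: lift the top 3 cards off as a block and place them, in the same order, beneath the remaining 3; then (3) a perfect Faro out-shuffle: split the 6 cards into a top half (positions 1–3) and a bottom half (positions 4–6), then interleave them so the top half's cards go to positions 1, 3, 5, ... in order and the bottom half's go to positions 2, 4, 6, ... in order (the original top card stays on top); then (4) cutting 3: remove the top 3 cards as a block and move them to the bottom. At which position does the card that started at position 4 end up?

5

Track the card from position 4 forward through each operation:
  after op 1 (in-shuffle): 4 → 1
  after op 2 (cut 3): 1 → 4
  after op 3 (out-shuffle): 4 → 2
  after op 4 (cut 3): 2 → 5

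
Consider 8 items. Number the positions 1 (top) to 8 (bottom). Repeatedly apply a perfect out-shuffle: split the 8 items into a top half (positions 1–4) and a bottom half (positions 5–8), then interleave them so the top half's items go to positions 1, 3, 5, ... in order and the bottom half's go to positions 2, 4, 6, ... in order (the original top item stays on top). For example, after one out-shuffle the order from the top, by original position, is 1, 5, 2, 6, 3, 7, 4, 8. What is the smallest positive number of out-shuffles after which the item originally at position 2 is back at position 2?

3

Follow position 2 under repeated out-shuffles:
2 → 3 → 5 → 2
It first returns after 3 out-shuffles.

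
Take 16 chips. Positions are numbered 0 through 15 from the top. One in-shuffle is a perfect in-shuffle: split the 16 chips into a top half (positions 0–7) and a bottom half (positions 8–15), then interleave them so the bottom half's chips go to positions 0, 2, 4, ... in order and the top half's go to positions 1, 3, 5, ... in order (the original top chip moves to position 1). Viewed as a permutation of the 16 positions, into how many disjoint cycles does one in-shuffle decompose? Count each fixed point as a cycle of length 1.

Trace each unvisited position around until it returns:
(0 1 3 7 15 14 12 8) (2 5 11 6 13 10 4 9)
2 cycles in total.

2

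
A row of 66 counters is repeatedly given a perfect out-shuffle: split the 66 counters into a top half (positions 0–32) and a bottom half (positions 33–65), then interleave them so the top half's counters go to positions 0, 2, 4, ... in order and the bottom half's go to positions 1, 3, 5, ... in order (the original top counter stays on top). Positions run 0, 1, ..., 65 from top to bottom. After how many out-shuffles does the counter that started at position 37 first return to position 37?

12

Follow position 37 under repeated out-shuffles:
37 → 9 → 18 → 36 → 7 → 14 → 28 → 56 → 47 → 29 → 58 → 51 → 37
It first returns after 12 out-shuffles.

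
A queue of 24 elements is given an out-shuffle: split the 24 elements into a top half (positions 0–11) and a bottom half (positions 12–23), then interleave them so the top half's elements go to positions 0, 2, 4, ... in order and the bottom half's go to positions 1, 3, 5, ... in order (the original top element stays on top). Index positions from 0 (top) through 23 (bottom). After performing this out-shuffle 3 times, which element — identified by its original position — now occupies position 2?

Work backwards from position 2, undoing one out-shuffle at a time:
2 ← 1 ← 12 ← 6
So the element now at position 2 started at position 6.

6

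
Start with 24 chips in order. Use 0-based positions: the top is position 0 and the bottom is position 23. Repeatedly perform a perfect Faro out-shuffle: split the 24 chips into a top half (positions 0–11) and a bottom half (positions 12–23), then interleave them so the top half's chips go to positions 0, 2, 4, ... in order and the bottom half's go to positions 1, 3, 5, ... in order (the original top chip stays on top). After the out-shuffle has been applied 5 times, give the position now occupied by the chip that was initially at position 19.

10

Track the chip's position through each out-shuffle:
19 → 15 → 7 → 14 → 5 → 10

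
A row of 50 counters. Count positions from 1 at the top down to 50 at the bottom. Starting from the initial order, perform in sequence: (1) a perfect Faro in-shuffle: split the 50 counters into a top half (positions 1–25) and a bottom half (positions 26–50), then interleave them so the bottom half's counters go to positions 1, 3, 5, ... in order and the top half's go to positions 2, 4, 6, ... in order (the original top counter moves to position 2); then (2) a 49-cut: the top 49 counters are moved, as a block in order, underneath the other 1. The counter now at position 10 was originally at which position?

Undo the operations in reverse order, starting from position 10:
  undo op 2 (cut 49): 10 ← 9
  undo op 1 (in-shuffle, from bottom half): 9 ← 30
So the counter at position 10 came from original position 30.

30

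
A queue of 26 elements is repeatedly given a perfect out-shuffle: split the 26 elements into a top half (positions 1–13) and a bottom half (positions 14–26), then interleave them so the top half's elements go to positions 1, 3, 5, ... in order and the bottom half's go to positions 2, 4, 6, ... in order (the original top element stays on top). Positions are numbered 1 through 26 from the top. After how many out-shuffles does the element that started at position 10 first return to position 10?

20

Follow position 10 under repeated out-shuffles:
10 → 19 → 12 → 23 → 20 → 14 → 2 → 3 → 5 → 9 → 17 → 8 → 15 → 4 → 7 → 13 → 25 → 24 → 22 → 18 → 10
It first returns after 20 out-shuffles.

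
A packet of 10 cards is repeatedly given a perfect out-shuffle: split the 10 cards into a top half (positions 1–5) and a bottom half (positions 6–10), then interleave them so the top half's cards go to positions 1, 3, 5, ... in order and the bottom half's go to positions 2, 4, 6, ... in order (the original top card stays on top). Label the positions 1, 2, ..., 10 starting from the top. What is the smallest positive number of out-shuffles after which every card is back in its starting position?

6

The out-shuffle permutes the 10 positions with cycle lengths [1, 1, 2, 6].
Every card is home exactly when every cycle has completed a whole number of laps, i.e. after lcm(1, 2, 6) = 6 out-shuffles.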